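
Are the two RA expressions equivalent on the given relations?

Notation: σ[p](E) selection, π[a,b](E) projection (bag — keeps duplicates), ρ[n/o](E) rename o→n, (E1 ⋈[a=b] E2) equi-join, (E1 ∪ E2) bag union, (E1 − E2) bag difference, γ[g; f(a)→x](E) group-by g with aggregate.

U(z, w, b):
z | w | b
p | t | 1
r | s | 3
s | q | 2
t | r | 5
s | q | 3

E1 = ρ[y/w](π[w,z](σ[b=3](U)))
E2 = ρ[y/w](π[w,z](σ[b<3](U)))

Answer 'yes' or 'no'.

E1 stepwise |·|:
  U → 5
  σ[b=3](U) → 2
  π[w,z](σ[b=3](U)) → 2
  ρ[y/w](π[w,z](σ[b=3](U))) → 2
E2 stepwise |·|:
  U → 5
  σ[b<3](U) → 2
  π[w,z](σ[b<3](U)) → 2
  ρ[y/w](π[w,z](σ[b<3](U))) → 2

E1 result:
y | z
q | s
s | r
E2 result:
y | z
q | s
t | p
Witness: ('t', 'p') appears 0× in E1 but 1× in E2.

no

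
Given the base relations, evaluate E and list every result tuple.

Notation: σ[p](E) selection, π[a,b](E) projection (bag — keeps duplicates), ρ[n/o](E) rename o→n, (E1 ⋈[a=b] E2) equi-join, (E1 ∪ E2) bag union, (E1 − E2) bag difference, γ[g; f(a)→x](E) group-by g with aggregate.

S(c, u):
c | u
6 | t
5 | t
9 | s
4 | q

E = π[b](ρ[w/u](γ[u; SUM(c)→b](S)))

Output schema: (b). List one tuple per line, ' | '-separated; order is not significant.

Stepwise |·|:
  S → 4
  γ[u; SUM(c)→b](S) → 3
  ρ[w/u](γ[u; SUM(c)→b](S)) → 3
  π[b](ρ[w/u](γ[u; SUM(c)→b](S))) → 3

== RESULT ==
b
4
9
11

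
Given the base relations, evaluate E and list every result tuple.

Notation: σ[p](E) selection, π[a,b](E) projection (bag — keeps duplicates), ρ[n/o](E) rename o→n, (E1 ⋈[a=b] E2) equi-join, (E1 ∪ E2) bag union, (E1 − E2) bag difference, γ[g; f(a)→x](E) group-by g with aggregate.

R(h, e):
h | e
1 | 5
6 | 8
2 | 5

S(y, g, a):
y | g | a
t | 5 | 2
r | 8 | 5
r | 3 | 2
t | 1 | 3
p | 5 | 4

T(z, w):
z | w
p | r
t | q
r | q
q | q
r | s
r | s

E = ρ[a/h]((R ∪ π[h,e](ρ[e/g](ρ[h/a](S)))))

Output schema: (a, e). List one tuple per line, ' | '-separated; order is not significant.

Subexpression sizes:
  R → 3
  S → 5
  ρ[h/a](S) → 5
  ρ[e/g](ρ[h/a](S)) → 5
  π[h,e](ρ[e/g](ρ[h/a](S))) → 5
  (R ∪ π[h,e](ρ[e/g](ρ[h/a](S)))) → 8
  ρ[a/h]((R ∪ π[h,e](ρ[e/g](ρ[h/a](S))))) → 8

== RESULT ==
a | e
1 | 5
2 | 3
2 | 5
2 | 5
3 | 1
4 | 5
5 | 8
6 | 8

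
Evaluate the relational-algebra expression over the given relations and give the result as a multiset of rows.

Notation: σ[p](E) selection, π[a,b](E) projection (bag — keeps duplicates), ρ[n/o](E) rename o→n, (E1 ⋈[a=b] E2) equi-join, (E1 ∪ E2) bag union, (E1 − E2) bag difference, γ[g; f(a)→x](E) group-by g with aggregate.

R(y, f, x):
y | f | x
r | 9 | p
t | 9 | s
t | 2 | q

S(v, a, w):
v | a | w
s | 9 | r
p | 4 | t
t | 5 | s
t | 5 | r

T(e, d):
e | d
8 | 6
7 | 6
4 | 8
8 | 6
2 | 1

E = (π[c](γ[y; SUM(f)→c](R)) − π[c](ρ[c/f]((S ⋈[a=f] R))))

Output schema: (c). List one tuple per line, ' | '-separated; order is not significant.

Row counts bottom-up:
  R → 3
  γ[y; SUM(f)→c](R) → 2
  π[c](γ[y; SUM(f)→c](R)) → 2
  S → 4
  R → 3
  (S ⋈[a=f] R) → 2
  ρ[c/f]((S ⋈[a=f] R)) → 2
  π[c](ρ[c/f]((S ⋈[a=f] R))) → 2
  (π[c](γ[y; SUM(f)→c](R)) − π[c](ρ[c/f]((S ⋈[a=f] R)))) → 1

== RESULT ==
c
11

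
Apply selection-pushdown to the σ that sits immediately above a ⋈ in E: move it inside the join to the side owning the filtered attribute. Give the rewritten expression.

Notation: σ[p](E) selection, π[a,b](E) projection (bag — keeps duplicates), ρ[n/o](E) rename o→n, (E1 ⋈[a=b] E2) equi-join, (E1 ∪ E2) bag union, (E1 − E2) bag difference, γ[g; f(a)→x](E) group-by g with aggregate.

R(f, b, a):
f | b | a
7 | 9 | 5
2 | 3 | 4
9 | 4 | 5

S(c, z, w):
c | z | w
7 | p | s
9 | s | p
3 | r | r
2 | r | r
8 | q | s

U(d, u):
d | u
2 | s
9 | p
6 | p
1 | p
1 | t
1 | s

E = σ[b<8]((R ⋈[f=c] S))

σ filters on b, owned by the left side.
E' = (σ[b<8](R) ⋈[f=c] S)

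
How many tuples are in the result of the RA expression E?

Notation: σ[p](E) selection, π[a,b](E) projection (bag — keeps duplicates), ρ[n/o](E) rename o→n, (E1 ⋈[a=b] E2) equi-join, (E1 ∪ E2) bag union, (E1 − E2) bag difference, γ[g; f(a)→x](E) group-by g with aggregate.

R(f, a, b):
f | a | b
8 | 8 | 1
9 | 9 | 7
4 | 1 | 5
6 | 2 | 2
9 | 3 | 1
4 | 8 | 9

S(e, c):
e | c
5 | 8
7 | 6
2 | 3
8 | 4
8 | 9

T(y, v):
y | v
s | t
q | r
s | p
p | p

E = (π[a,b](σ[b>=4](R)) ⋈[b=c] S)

Per-node cardinality:
  R → 6
  σ[b>=4](R) → 3
  π[a,b](σ[b>=4](R)) → 3
  S → 5
  (π[a,b](σ[b>=4](R)) ⋈[b=c] S) → 1

|E| = 1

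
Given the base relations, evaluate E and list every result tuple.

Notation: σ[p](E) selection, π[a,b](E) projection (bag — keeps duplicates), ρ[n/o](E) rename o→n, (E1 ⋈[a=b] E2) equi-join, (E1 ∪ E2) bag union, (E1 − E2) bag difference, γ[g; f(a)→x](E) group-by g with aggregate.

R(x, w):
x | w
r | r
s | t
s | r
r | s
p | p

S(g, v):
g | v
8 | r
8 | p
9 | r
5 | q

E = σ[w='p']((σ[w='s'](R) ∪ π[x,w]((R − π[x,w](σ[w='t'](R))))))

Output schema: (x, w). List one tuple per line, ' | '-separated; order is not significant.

Stepwise |·|:
  R → 5
  σ[w='s'](R) → 1
  R → 5
  R → 5
  σ[w='t'](R) → 1
  π[x,w](σ[w='t'](R)) → 1
  (R − π[x,w](σ[w='t'](R))) → 4
  π[x,w]((R − π[x,w](σ[w='t'](R)))) → 4
  (σ[w='s'](R) ∪ π[x,w]((R − π[x,w](σ[w='t'](R))))) → 5
  σ[w='p']((σ[w='s'](R) ∪ π[x,w]((R − π[x,w](σ[w='t'](R)))))) → 1

== RESULT ==
x | w
p | p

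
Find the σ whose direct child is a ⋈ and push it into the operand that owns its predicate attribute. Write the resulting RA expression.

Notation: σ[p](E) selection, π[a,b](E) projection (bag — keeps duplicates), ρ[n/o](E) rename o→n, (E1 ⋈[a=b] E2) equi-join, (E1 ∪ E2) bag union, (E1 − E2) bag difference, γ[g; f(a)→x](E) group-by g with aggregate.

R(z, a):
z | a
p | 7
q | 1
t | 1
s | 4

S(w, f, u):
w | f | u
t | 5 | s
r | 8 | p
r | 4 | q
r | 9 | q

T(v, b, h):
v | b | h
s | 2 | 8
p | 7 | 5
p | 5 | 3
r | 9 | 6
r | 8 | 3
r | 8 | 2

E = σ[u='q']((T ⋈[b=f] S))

σ filters on u, owned by the right side.
E' = (T ⋈[b=f] σ[u='q'](S))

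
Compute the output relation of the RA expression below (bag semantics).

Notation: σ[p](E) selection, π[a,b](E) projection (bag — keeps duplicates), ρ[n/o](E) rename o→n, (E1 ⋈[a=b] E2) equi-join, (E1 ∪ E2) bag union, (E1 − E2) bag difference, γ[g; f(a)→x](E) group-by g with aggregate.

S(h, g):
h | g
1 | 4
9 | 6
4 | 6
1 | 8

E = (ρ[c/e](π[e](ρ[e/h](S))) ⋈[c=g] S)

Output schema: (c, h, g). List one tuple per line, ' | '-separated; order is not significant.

Stepwise |·|:
  S → 4
  ρ[e/h](S) → 4
  π[e](ρ[e/h](S)) → 4
  ρ[c/e](π[e](ρ[e/h](S))) → 4
  S → 4
  (ρ[c/e](π[e](ρ[e/h](S))) ⋈[c=g] S) → 1

== RESULT ==
c | h | g
4 | 1 | 4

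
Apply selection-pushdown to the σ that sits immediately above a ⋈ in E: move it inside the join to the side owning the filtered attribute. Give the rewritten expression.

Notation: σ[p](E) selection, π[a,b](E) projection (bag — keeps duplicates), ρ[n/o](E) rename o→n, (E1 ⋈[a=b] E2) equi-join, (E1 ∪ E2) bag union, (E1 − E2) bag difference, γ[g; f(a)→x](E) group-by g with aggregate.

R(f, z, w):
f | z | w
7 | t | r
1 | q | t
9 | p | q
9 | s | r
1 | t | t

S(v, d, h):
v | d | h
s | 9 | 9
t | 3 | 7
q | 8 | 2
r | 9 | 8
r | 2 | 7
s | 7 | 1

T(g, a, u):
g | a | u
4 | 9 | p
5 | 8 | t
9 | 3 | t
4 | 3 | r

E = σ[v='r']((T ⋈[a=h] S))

σ filters on v, owned by the right side.
E' = (T ⋈[a=h] σ[v='r'](S))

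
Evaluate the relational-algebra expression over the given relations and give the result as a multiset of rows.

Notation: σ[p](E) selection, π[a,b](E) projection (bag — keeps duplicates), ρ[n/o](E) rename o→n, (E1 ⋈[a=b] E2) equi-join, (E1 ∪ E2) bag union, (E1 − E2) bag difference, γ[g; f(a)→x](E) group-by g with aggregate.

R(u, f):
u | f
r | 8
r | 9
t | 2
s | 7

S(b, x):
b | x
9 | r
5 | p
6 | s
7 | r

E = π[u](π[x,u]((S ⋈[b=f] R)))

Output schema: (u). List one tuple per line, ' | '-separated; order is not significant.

Per-node cardinality:
  S → 4
  R → 4
  (S ⋈[b=f] R) → 2
  π[x,u]((S ⋈[b=f] R)) → 2
  π[u](π[x,u]((S ⋈[b=f] R))) → 2

== RESULT ==
u
r
s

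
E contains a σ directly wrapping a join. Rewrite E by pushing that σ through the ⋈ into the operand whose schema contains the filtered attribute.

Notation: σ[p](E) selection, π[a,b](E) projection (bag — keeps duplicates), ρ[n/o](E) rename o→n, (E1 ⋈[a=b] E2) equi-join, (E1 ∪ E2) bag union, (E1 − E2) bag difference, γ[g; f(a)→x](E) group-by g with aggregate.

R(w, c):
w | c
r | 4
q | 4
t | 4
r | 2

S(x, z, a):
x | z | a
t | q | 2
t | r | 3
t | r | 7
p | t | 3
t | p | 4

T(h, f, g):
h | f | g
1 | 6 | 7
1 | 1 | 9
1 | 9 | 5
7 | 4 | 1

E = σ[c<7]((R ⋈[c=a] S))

σ filters on c, owned by the left side.
E' = (σ[c<7](R) ⋈[c=a] S)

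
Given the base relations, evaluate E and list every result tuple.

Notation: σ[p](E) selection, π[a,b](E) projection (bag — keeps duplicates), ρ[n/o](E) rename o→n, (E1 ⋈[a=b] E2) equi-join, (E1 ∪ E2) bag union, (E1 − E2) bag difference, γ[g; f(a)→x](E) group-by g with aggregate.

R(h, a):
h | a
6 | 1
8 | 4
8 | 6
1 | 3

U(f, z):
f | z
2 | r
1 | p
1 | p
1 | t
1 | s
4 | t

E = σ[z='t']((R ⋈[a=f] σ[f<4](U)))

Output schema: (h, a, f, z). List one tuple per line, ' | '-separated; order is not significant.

Row counts bottom-up:
  R → 4
  U → 6
  σ[f<4](U) → 5
  (R ⋈[a=f] σ[f<4](U)) → 4
  σ[z='t']((R ⋈[a=f] σ[f<4](U))) → 1

== RESULT ==
h | a | f | z
6 | 1 | 1 | t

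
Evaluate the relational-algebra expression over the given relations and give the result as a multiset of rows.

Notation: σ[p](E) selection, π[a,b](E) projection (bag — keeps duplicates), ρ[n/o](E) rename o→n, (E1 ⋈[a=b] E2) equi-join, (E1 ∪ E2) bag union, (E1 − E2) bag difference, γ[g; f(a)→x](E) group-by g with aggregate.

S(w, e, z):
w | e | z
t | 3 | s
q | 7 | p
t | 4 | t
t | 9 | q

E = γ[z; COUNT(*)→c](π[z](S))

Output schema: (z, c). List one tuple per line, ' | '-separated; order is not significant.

Subexpression sizes:
  S → 4
  π[z](S) → 4
  γ[z; COUNT(*)→c](π[z](S)) → 4

== RESULT ==
z | c
p | 1
q | 1
s | 1
t | 1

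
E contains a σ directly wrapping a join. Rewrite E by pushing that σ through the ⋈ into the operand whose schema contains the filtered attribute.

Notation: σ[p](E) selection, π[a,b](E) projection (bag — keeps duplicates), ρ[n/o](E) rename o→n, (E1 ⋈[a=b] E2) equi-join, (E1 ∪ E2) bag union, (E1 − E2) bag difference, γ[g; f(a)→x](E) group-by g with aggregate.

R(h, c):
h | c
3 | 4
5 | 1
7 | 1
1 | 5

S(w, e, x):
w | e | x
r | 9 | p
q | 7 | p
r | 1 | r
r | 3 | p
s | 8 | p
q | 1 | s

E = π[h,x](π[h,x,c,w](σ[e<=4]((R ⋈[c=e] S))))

σ filters on e, owned by the right side.
E' = π[h,x](π[h,x,c,w]((R ⋈[c=e] σ[e<=4](S))))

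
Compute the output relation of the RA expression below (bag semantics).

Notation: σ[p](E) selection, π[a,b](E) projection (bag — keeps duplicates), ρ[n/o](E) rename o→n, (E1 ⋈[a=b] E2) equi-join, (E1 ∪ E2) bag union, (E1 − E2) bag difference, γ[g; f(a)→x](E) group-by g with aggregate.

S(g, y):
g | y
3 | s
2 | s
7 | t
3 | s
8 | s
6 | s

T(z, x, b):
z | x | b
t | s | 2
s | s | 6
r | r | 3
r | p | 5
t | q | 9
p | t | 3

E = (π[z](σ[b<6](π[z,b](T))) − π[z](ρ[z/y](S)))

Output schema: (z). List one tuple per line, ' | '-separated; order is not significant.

Row counts bottom-up:
  T → 6
  π[z,b](T) → 6
  σ[b<6](π[z,b](T)) → 4
  π[z](σ[b<6](π[z,b](T))) → 4
  S → 6
  ρ[z/y](S) → 6
  π[z](ρ[z/y](S)) → 6
  (π[z](σ[b<6](π[z,b](T))) − π[z](ρ[z/y](S))) → 3

== RESULT ==
z
p
r
r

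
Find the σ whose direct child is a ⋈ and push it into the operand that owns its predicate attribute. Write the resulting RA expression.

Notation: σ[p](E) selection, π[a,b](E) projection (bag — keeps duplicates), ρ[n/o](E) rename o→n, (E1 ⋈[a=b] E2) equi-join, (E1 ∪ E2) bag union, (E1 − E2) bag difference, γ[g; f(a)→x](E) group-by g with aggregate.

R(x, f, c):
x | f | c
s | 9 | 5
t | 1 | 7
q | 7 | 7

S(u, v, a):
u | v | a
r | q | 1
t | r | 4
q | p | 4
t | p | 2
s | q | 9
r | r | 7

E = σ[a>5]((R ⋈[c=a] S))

σ filters on a, owned by the right side.
E' = (R ⋈[c=a] σ[a>5](S))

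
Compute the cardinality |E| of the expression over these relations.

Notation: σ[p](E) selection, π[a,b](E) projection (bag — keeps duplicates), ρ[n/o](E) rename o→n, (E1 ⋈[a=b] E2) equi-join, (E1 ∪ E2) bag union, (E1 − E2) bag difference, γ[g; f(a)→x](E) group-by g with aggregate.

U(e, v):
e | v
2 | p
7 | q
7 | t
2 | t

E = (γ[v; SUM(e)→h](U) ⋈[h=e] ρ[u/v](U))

Per-node cardinality:
  U → 4
  γ[v; SUM(e)→h](U) → 3
  U → 4
  ρ[u/v](U) → 4
  (γ[v; SUM(e)→h](U) ⋈[h=e] ρ[u/v](U)) → 4

|E| = 4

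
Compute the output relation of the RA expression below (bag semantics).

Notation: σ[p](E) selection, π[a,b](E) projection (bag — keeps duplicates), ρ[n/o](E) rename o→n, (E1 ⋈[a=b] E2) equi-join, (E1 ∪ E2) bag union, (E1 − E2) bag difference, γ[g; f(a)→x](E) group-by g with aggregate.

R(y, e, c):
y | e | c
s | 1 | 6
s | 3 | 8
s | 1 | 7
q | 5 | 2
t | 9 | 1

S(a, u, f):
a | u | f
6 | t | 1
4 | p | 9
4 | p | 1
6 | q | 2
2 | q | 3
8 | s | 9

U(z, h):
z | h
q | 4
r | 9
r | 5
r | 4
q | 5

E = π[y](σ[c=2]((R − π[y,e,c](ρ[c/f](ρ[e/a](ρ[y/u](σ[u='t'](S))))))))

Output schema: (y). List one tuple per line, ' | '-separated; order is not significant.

Row counts bottom-up:
  R → 5
  S → 6
  σ[u='t'](S) → 1
  ρ[y/u](σ[u='t'](S)) → 1
  ρ[e/a](ρ[y/u](σ[u='t'](S))) → 1
  ρ[c/f](ρ[e/a](ρ[y/u](σ[u='t'](S)))) → 1
  π[y,e,c](ρ[c/f](ρ[e/a](ρ[y/u](σ[u='t'](S))))) → 1
  (R − π[y,e,c](ρ[c/f](ρ[e/a](ρ[y/u](σ[u='t'](S)))))) → 5
  σ[c=2]((R − π[y,e,c](ρ[c/f](ρ[e/a](ρ[y/u](σ[u='t'](S))))))) → 1
  π[y](σ[c=2]((R − π[y,e,c](ρ[c/f](ρ[e/a](ρ[y/u](σ[u='t'](S)))))))) → 1

== RESULT ==
y
q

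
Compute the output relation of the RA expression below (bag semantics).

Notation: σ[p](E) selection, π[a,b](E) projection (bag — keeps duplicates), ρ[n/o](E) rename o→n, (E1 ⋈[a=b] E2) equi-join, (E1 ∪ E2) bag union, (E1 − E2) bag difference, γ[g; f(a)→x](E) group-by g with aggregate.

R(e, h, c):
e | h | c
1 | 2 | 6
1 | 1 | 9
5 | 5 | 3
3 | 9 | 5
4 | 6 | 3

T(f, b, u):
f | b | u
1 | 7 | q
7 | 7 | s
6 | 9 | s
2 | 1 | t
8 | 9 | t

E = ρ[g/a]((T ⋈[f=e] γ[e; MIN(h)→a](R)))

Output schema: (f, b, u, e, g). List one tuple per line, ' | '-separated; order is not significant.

Stepwise |·|:
  T → 5
  R → 5
  γ[e; MIN(h)→a](R) → 4
  (T ⋈[f=e] γ[e; MIN(h)→a](R)) → 1
  ρ[g/a]((T ⋈[f=e] γ[e; MIN(h)→a](R))) → 1

== RESULT ==
f | b | u | e | g
1 | 7 | q | 1 | 1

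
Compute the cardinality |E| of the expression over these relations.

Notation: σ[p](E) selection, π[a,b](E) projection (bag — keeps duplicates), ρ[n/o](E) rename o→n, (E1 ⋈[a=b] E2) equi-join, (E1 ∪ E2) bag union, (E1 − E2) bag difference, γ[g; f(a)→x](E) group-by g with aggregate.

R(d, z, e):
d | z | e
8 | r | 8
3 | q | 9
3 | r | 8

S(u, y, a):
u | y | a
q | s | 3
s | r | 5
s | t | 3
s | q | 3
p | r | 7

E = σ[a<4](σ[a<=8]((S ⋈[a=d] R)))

Per-node cardinality:
  S → 5
  R → 3
  (S ⋈[a=d] R) → 6
  σ[a<=8]((S ⋈[a=d] R)) → 6
  σ[a<4](σ[a<=8]((S ⋈[a=d] R))) → 6

|E| = 6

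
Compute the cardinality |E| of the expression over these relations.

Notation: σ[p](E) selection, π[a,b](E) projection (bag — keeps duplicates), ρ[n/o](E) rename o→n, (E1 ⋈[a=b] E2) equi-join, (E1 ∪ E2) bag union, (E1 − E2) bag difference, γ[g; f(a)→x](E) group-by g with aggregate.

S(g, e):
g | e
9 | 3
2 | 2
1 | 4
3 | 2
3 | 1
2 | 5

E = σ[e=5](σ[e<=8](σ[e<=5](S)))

Subexpression sizes:
  S → 6
  σ[e<=5](S) → 6
  σ[e<=8](σ[e<=5](S)) → 6
  σ[e=5](σ[e<=8](σ[e<=5](S))) → 1

|E| = 1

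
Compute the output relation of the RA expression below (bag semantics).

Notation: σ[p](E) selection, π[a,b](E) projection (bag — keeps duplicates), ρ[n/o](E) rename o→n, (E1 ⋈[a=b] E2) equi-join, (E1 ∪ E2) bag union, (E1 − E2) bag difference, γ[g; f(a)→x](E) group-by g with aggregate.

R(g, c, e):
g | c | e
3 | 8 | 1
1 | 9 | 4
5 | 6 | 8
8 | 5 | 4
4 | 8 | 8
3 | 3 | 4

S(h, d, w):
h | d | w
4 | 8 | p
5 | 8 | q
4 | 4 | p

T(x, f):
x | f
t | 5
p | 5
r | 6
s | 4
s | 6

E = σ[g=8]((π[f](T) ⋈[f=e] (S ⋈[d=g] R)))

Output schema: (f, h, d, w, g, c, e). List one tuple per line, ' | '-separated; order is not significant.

Subexpression sizes:
  T → 5
  π[f](T) → 5
  S → 3
  R → 6
  (S ⋈[d=g] R) → 3
  (π[f](T) ⋈[f=e] (S ⋈[d=g] R)) → 2
  σ[g=8]((π[f](T) ⋈[f=e] (S ⋈[d=g] R))) → 2

== RESULT ==
f | h | d | w | g | c | e
4 | 4 | 8 | p | 8 | 5 | 4
4 | 5 | 8 | q | 8 | 5 | 4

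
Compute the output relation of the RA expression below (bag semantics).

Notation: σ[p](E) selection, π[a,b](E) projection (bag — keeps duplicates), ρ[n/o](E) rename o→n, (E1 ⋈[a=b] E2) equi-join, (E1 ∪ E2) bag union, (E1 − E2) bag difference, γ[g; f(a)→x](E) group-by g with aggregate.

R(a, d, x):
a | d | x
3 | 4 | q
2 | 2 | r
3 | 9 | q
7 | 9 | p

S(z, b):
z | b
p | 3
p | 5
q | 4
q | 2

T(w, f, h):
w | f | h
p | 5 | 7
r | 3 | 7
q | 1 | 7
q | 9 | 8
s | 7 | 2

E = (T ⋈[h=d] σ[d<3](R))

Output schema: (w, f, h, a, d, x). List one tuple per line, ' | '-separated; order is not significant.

Subexpression sizes:
  T → 5
  R → 4
  σ[d<3](R) → 1
  (T ⋈[h=d] σ[d<3](R)) → 1

== RESULT ==
w | f | h | a | d | x
s | 7 | 2 | 2 | 2 | r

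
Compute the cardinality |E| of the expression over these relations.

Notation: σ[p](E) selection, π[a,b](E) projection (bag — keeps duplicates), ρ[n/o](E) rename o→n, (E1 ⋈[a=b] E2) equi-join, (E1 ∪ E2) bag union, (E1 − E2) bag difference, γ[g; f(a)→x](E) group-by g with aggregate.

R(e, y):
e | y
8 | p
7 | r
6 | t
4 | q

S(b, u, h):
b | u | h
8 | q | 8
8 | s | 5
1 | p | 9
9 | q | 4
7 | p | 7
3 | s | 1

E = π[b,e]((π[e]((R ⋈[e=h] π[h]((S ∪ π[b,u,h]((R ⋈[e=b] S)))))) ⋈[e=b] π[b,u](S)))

Per-node cardinality:
  R → 4
  S → 6
  R → 4
  S → 6
  (R ⋈[e=b] S) → 3
  π[b,u,h]((R ⋈[e=b] S)) → 3
  (S ∪ π[b,u,h]((R ⋈[e=b] S))) → 9
  π[h]((S ∪ π[b,u,h]((R ⋈[e=b] S)))) → 9
  (R ⋈[e=h] π[h]((S ∪ π[b,u,h]((R ⋈[e=b] S))))) → 5
  π[e]((R ⋈[e=h] π[h]((S ∪ π[b,u,h]((R ⋈[e=b] S)))))) → 5
  S → 6
  π[b,u](S) → 6
  (π[e]((R ⋈[e=h] π[h]((S ∪ π[b,u,h]((R ⋈[e=b] S)))))) ⋈[e=b] π[b,u](S)) → 6
  π[b,e]((π[e]((R ⋈[e=h] π[h]((S ∪ π[b,u,h]((R ⋈[e=b] S)))))) ⋈[e=b] π[b,u](S))) → 6

|E| = 6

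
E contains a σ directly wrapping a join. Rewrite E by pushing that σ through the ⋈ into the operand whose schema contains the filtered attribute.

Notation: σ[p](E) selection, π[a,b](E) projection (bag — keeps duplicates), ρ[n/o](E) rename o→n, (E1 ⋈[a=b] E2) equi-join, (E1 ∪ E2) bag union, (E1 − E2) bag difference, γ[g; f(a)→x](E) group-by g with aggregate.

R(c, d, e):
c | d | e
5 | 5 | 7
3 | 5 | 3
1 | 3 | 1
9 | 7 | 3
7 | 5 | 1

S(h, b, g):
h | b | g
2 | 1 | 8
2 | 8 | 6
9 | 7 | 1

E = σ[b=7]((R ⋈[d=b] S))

σ filters on b, owned by the right side.
E' = (R ⋈[d=b] σ[b=7](S))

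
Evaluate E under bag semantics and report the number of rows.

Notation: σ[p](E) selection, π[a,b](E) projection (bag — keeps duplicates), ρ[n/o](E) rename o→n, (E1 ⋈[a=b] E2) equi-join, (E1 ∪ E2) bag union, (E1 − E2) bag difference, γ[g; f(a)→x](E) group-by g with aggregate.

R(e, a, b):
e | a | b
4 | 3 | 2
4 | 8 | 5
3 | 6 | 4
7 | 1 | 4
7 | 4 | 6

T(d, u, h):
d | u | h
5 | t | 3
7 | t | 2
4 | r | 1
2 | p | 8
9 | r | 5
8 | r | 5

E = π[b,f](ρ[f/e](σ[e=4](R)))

Per-node cardinality:
  R → 5
  σ[e=4](R) → 2
  ρ[f/e](σ[e=4](R)) → 2
  π[b,f](ρ[f/e](σ[e=4](R))) → 2

|E| = 2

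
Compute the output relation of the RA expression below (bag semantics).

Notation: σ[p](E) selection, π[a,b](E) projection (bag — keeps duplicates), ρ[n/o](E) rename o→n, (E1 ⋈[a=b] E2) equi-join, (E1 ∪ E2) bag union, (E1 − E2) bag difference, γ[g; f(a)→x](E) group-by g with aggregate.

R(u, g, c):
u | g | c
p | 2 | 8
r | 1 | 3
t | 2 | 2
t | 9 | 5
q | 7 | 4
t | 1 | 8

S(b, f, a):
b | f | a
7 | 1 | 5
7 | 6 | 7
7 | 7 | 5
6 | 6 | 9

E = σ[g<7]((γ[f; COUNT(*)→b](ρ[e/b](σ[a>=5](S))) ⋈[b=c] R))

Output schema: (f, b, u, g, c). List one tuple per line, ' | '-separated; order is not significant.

Per-node cardinality:
  S → 4
  σ[a>=5](S) → 4
  ρ[e/b](σ[a>=5](S)) → 4
  γ[f; COUNT(*)→b](ρ[e/b](σ[a>=5](S))) → 3
  R → 6
  (γ[f; COUNT(*)→b](ρ[e/b](σ[a>=5](S))) ⋈[b=c] R) → 1
  σ[g<7]((γ[f; COUNT(*)→b](ρ[e/b](σ[a>=5](S))) ⋈[b=c] R)) → 1

== RESULT ==
f | b | u | g | c
6 | 2 | t | 2 | 2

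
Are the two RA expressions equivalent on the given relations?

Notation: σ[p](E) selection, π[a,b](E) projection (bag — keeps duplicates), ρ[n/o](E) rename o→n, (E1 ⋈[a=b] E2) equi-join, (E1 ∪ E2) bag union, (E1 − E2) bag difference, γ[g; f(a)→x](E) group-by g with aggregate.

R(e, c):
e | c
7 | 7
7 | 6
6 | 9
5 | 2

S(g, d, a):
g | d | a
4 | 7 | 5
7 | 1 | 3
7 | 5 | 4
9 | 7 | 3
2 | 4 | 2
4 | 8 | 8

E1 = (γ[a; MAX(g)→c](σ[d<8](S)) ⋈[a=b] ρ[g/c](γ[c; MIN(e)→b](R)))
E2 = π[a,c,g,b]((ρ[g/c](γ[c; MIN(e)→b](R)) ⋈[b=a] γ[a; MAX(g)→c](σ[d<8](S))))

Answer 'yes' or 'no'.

E1 subexpression sizes:
  S → 6
  σ[d<8](S) → 5
  γ[a; MAX(g)→c](σ[d<8](S)) → 4
  R → 4
  γ[c; MIN(e)→b](R) → 4
  ρ[g/c](γ[c; MIN(e)→b](R)) → 4
  (γ[a; MAX(g)→c](σ[d<8](S)) ⋈[a=b] ρ[g/c](γ[c; MIN(e)→b](R))) → 1
E2 subexpression sizes:
  R → 4
  γ[c; MIN(e)→b](R) → 4
  ρ[g/c](γ[c; MIN(e)→b](R)) → 4
  S → 6
  σ[d<8](S) → 5
  γ[a; MAX(g)→c](σ[d<8](S)) → 4
  (ρ[g/c](γ[c; MIN(e)→b](R)) ⋈[b=a] γ[a; MAX(g)→c](σ[d<8](S))) → 1
  π[a,c,g,b]((ρ[g/c](γ[c; MIN(e)→b](R)) ⋈[b=a] γ[a; MAX(g)→c](σ[d<8](S)))) → 1

E1 and E2 produce the same multiset:
a | c | g | b
5 | 4 | 2 | 5

yes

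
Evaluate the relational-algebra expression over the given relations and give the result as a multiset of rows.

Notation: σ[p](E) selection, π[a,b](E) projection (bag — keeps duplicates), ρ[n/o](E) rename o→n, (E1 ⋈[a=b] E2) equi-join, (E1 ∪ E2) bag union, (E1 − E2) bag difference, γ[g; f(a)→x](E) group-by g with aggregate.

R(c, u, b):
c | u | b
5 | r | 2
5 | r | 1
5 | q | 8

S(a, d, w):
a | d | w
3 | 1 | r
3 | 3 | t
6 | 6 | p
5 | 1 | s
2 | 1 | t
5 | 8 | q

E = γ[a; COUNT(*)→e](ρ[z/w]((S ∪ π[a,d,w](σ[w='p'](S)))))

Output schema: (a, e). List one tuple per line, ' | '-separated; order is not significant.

Per-node cardinality:
  S → 6
  S → 6
  σ[w='p'](S) → 1
  π[a,d,w](σ[w='p'](S)) → 1
  (S ∪ π[a,d,w](σ[w='p'](S))) → 7
  ρ[z/w]((S ∪ π[a,d,w](σ[w='p'](S)))) → 7
  γ[a; COUNT(*)→e](ρ[z/w]((S ∪ π[a,d,w](σ[w='p'](S))))) → 4

== RESULT ==
a | e
2 | 1
3 | 2
5 | 2
6 | 2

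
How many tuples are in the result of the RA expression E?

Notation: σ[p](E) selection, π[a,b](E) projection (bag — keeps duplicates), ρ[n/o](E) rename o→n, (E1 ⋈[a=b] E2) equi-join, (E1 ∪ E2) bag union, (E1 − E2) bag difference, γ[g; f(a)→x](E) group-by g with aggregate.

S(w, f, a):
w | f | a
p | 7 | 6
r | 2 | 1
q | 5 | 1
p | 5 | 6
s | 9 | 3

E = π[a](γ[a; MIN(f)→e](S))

Stepwise |·|:
  S → 5
  γ[a; MIN(f)→e](S) → 3
  π[a](γ[a; MIN(f)→e](S)) → 3

|E| = 3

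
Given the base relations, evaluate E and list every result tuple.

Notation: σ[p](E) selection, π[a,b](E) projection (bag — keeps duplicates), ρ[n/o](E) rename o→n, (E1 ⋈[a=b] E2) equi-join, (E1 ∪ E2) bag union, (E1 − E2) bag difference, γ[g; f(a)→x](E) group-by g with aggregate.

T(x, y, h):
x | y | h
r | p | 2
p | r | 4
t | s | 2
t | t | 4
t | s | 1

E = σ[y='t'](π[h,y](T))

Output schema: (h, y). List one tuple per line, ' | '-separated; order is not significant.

Row counts bottom-up:
  T → 5
  π[h,y](T) → 5
  σ[y='t'](π[h,y](T)) → 1

== RESULT ==
h | y
4 | t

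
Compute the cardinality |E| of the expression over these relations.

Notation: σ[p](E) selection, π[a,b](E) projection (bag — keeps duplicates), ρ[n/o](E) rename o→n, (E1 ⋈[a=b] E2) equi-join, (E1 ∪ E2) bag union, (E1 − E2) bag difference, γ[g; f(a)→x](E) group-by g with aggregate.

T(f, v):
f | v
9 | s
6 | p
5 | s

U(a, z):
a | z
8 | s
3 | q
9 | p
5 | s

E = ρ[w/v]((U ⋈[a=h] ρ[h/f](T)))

Per-node cardinality:
  U → 4
  T → 3
  ρ[h/f](T) → 3
  (U ⋈[a=h] ρ[h/f](T)) → 2
  ρ[w/v]((U ⋈[a=h] ρ[h/f](T))) → 2

|E| = 2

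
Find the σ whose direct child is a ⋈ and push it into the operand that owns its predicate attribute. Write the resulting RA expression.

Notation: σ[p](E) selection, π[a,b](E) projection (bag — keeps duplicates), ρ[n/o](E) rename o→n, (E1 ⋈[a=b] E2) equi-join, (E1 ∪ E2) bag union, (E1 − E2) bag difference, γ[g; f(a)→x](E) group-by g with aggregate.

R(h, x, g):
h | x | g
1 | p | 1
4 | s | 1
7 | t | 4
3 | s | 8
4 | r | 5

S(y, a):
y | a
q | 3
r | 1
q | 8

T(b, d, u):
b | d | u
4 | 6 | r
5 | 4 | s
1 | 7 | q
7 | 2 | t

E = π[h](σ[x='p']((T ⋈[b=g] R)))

σ filters on x, owned by the right side.
E' = π[h]((T ⋈[b=g] σ[x='p'](R)))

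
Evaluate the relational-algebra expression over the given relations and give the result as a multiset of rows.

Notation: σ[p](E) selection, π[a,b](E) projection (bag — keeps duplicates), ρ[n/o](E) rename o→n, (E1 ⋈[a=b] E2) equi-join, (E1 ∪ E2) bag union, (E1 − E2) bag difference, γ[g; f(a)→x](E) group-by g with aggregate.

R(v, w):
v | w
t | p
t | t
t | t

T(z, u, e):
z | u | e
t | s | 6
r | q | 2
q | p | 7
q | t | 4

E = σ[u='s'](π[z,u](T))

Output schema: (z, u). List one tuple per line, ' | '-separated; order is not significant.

Subexpression sizes:
  T → 4
  π[z,u](T) → 4
  σ[u='s'](π[z,u](T)) → 1

== RESULT ==
z | u
t | s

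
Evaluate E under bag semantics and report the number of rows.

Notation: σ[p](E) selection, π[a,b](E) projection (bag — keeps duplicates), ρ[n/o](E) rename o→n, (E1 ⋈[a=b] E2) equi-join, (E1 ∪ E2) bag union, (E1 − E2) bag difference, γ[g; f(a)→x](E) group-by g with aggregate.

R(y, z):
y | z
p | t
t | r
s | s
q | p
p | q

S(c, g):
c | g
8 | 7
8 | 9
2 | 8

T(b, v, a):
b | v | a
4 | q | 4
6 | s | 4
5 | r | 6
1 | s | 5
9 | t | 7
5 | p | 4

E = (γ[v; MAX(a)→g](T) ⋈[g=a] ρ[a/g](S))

Subexpression sizes:
  T → 6
  γ[v; MAX(a)→g](T) → 5
  S → 3
  ρ[a/g](S) → 3
  (γ[v; MAX(a)→g](T) ⋈[g=a] ρ[a/g](S)) → 1

|E| = 1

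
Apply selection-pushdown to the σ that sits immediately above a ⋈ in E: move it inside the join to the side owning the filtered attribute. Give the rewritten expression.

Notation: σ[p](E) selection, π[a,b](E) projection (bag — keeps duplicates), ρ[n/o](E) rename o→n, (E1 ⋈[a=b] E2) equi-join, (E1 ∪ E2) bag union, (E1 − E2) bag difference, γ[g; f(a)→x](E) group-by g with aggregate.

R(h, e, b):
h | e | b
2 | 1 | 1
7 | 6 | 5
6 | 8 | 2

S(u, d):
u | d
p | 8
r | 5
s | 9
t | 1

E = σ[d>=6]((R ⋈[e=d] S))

σ filters on d, owned by the right side.
E' = (R ⋈[e=d] σ[d>=6](S))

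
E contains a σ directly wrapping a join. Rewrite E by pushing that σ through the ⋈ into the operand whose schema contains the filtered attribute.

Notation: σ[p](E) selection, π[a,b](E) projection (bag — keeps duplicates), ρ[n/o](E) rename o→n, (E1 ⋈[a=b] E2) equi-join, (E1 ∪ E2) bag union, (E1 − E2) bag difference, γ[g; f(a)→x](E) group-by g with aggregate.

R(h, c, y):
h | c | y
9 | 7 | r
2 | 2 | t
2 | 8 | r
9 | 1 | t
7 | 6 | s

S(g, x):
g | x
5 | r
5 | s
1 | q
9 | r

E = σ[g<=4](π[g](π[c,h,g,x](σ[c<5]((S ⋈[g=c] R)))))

σ filters on c, owned by the right side.
E' = σ[g<=4](π[g](π[c,h,g,x]((S ⋈[g=c] σ[c<5](R)))))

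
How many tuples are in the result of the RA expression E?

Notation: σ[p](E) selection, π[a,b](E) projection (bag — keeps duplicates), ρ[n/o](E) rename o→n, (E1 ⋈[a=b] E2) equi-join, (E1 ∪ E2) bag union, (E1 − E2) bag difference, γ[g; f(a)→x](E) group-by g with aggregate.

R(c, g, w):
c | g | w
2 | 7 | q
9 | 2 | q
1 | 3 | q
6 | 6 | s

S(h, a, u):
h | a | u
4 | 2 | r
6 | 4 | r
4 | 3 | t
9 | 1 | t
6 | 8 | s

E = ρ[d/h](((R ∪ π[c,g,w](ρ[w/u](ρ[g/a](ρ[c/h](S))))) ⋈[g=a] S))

Stepwise |·|:
  R → 4
  S → 5
  ρ[c/h](S) → 5
  ρ[g/a](ρ[c/h](S)) → 5
  ρ[w/u](ρ[g/a](ρ[c/h](S))) → 5
  π[c,g,w](ρ[w/u](ρ[g/a](ρ[c/h](S)))) → 5
  (R ∪ π[c,g,w](ρ[w/u](ρ[g/a](ρ[c/h](S))))) → 9
  S → 5
  ((R ∪ π[c,g,w](ρ[w/u](ρ[g/a](ρ[c/h](S))))) ⋈[g=a] S) → 7
  ρ[d/h](((R ∪ π[c,g,w](ρ[w/u](ρ[g/a](ρ[c/h](S))))) ⋈[g=a] S)) → 7

|E| = 7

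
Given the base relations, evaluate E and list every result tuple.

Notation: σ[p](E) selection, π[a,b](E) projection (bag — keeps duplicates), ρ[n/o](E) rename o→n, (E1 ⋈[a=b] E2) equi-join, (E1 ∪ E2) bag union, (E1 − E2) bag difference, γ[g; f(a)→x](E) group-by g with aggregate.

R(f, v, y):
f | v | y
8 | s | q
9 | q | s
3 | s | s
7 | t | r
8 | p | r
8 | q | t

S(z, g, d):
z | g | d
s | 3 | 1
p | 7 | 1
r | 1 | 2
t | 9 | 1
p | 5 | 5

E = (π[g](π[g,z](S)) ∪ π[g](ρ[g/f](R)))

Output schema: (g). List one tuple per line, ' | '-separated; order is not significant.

Stepwise |·|:
  S → 5
  π[g,z](S) → 5
  π[g](π[g,z](S)) → 5
  R → 6
  ρ[g/f](R) → 6
  π[g](ρ[g/f](R)) → 6
  (π[g](π[g,z](S)) ∪ π[g](ρ[g/f](R))) → 11

== RESULT ==
g
1
3
3
5
7
7
8
8
8
9
9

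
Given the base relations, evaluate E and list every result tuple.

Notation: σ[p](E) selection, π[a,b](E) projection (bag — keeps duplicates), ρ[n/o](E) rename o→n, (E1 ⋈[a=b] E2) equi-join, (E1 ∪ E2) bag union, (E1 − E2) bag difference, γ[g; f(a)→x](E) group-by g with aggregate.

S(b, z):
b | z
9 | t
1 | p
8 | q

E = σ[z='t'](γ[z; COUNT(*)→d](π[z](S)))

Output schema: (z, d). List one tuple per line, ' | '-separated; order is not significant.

Subexpression sizes:
  S → 3
  π[z](S) → 3
  γ[z; COUNT(*)→d](π[z](S)) → 3
  σ[z='t'](γ[z; COUNT(*)→d](π[z](S))) → 1

== RESULT ==
z | d
t | 1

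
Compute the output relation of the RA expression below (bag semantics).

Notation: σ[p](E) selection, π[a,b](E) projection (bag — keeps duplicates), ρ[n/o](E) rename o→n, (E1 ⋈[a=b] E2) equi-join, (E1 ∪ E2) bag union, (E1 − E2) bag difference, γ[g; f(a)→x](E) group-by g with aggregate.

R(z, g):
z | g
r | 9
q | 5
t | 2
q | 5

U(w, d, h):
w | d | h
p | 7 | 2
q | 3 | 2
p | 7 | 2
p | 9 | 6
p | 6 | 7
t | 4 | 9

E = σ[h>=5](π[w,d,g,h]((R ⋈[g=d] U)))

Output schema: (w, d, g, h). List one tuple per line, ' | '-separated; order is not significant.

Stepwise |·|:
  R → 4
  U → 6
  (R ⋈[g=d] U) → 1
  π[w,d,g,h]((R ⋈[g=d] U)) → 1
  σ[h>=5](π[w,d,g,h]((R ⋈[g=d] U))) → 1

== RESULT ==
w | d | g | h
p | 9 | 9 | 6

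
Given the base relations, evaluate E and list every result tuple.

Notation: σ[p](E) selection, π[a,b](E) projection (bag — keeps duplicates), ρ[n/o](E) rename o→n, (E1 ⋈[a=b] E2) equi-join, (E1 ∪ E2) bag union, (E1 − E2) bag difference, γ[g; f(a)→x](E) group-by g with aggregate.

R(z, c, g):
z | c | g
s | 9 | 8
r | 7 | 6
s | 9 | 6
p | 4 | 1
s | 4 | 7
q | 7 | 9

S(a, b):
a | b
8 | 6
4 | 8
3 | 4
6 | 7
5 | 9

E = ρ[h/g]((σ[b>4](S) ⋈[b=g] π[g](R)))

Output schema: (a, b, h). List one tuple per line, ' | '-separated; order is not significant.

Row counts bottom-up:
  S → 5
  σ[b>4](S) → 4
  R → 6
  π[g](R) → 6
  (σ[b>4](S) ⋈[b=g] π[g](R)) → 5
  ρ[h/g]((σ[b>4](S) ⋈[b=g] π[g](R))) → 5

== RESULT ==
a | b | h
4 | 8 | 8
5 | 9 | 9
6 | 7 | 7
8 | 6 | 6
8 | 6 | 6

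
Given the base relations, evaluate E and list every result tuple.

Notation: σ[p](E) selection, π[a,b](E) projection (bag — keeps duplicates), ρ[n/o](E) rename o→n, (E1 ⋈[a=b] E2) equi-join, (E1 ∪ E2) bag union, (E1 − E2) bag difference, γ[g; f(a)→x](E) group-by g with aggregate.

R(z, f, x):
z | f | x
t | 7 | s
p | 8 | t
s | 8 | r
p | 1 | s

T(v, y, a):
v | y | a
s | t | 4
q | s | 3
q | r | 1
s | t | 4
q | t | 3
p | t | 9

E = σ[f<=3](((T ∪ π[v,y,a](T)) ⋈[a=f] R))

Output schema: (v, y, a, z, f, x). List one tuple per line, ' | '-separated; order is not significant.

Row counts bottom-up:
  T → 6
  T → 6
  π[v,y,a](T) → 6
  (T ∪ π[v,y,a](T)) → 12
  R → 4
  ((T ∪ π[v,y,a](T)) ⋈[a=f] R) → 2
  σ[f<=3](((T ∪ π[v,y,a](T)) ⋈[a=f] R)) → 2

== RESULT ==
v | y | a | z | f | x
q | r | 1 | p | 1 | s
q | r | 1 | p | 1 | s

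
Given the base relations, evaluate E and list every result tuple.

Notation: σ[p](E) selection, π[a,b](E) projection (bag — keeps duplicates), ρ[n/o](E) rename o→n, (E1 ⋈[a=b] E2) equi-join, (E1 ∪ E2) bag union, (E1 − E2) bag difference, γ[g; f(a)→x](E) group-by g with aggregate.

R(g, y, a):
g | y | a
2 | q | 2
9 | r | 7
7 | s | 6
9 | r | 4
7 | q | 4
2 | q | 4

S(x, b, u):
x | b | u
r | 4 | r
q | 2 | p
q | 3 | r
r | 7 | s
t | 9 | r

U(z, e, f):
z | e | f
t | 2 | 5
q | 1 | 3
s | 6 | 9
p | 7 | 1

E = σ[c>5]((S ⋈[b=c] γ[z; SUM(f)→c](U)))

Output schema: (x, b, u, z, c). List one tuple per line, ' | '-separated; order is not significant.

Stepwise |·|:
  S → 5
  U → 4
  γ[z; SUM(f)→c](U) → 4
  (S ⋈[b=c] γ[z; SUM(f)→c](U)) → 2
  σ[c>5]((S ⋈[b=c] γ[z; SUM(f)→c](U))) → 1

== RESULT ==
x | b | u | z | c
t | 9 | r | s | 9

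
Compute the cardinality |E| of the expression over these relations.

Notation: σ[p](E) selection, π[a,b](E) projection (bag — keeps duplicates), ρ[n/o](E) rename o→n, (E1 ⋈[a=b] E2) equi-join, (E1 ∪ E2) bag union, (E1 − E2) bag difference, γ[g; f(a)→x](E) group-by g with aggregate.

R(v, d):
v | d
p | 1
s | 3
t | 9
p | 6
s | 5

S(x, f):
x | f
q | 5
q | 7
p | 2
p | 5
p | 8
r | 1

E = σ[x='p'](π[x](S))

Row counts bottom-up:
  S → 6
  π[x](S) → 6
  σ[x='p'](π[x](S)) → 3

|E| = 3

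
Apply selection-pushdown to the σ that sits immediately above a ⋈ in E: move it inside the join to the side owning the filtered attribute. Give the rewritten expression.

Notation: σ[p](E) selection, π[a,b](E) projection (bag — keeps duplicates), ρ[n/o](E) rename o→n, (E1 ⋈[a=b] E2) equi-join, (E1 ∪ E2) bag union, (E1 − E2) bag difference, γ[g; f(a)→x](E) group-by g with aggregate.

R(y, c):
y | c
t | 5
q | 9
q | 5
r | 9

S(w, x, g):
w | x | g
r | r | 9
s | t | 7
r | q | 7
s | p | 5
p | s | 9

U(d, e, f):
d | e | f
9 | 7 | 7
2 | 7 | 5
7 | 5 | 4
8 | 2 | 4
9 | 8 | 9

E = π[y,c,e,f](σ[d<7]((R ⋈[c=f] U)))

σ filters on d, owned by the right side.
E' = π[y,c,e,f]((R ⋈[c=f] σ[d<7](U)))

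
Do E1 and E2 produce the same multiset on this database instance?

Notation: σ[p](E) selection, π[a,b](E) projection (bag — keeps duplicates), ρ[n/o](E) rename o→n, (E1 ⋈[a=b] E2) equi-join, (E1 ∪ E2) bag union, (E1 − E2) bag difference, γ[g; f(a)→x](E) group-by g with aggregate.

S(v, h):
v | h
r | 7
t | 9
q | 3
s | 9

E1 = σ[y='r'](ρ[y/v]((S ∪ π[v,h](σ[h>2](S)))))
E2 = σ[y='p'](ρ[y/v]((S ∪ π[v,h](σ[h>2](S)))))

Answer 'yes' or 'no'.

E1 per-node cardinality:
  S → 4
  S → 4
  σ[h>2](S) → 4
  π[v,h](σ[h>2](S)) → 4
  (S ∪ π[v,h](σ[h>2](S))) → 8
  ρ[y/v]((S ∪ π[v,h](σ[h>2](S)))) → 8
  σ[y='r'](ρ[y/v]((S ∪ π[v,h](σ[h>2](S))))) → 2
E2 per-node cardinality:
  S → 4
  S → 4
  σ[h>2](S) → 4
  π[v,h](σ[h>2](S)) → 4
  (S ∪ π[v,h](σ[h>2](S))) → 8
  ρ[y/v]((S ∪ π[v,h](σ[h>2](S)))) → 8
  σ[y='p'](ρ[y/v]((S ∪ π[v,h](σ[h>2](S))))) → 0

E1 result:
y | h
r | 7
r | 7
E2 result:
y | h
(0 rows)
Witness: ('r', 7) appears 2× in E1 but 0× in E2.

no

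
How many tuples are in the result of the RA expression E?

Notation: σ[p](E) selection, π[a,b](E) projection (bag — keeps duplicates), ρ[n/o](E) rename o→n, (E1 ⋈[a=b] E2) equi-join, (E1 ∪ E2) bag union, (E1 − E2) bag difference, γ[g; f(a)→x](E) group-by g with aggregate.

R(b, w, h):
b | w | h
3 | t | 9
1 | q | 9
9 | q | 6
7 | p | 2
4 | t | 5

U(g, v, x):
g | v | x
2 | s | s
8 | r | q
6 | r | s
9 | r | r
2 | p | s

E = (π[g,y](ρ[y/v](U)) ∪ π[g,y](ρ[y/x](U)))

Per-node cardinality:
  U → 5
  ρ[y/v](U) → 5
  π[g,y](ρ[y/v](U)) → 5
  U → 5
  ρ[y/x](U) → 5
  π[g,y](ρ[y/x](U)) → 5
  (π[g,y](ρ[y/v](U)) ∪ π[g,y](ρ[y/x](U))) → 10

|E| = 10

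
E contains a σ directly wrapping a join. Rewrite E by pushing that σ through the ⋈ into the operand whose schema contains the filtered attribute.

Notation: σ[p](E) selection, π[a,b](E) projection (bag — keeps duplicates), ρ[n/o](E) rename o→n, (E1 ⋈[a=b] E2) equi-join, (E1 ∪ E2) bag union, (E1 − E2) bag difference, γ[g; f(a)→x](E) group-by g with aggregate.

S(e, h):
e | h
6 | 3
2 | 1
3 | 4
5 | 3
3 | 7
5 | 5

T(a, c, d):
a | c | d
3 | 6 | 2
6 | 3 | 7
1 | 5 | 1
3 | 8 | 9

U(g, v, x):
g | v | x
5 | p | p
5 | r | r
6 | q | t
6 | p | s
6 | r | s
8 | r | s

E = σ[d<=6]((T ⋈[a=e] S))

σ filters on d, owned by the left side.
E' = (σ[d<=6](T) ⋈[a=e] S)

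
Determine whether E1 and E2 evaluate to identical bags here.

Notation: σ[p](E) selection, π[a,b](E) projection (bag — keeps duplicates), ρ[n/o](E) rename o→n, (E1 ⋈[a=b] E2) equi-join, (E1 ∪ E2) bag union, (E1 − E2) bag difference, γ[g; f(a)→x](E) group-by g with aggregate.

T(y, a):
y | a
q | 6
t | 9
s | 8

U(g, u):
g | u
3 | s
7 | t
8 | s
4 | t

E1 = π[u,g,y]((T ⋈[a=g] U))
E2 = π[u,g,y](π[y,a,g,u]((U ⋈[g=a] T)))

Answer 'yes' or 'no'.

E1 row counts bottom-up:
  T → 3
  U → 4
  (T ⋈[a=g] U) → 1
  π[u,g,y]((T ⋈[a=g] U)) → 1
E2 row counts bottom-up:
  U → 4
  T → 3
  (U ⋈[g=a] T) → 1
  π[y,a,g,u]((U ⋈[g=a] T)) → 1
  π[u,g,y](π[y,a,g,u]((U ⋈[g=a] T))) → 1

E1 and E2 produce the same multiset:
u | g | y
s | 8 | s

yes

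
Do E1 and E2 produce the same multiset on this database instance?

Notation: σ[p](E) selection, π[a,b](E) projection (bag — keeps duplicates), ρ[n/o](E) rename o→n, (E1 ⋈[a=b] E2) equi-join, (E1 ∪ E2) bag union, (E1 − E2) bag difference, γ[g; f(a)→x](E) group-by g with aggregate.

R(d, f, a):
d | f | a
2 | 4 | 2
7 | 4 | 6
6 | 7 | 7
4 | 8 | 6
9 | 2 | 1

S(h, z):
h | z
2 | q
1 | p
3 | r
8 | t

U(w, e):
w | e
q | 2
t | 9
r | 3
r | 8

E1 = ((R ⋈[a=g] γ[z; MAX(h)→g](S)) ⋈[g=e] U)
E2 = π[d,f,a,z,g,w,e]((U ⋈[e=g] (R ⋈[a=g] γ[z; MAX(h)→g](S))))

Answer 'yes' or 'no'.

E1 stepwise |·|:
  R → 5
  S → 4
  γ[z; MAX(h)→g](S) → 4
  (R ⋈[a=g] γ[z; MAX(h)→g](S)) → 2
  U → 4
  ((R ⋈[a=g] γ[z; MAX(h)→g](S)) ⋈[g=e] U) → 1
E2 stepwise |·|:
  U → 4
  R → 5
  S → 4
  γ[z; MAX(h)→g](S) → 4
  (R ⋈[a=g] γ[z; MAX(h)→g](S)) → 2
  (U ⋈[e=g] (R ⋈[a=g] γ[z; MAX(h)→g](S))) → 1
  π[d,f,a,z,g,w,e]((U ⋈[e=g] (R ⋈[a=g] γ[z; MAX(h)→g](S)))) → 1

E1 and E2 produce the same multiset:
d | f | a | z | g | w | e
2 | 4 | 2 | q | 2 | q | 2

yes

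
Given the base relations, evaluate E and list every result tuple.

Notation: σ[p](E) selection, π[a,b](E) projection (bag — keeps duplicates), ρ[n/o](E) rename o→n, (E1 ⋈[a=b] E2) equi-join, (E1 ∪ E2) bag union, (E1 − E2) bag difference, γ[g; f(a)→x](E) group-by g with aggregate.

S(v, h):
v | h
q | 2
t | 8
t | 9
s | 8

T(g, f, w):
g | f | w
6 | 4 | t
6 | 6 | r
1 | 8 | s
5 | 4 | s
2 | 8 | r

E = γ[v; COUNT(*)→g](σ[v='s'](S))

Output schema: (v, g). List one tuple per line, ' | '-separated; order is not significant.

Subexpression sizes:
  S → 4
  σ[v='s'](S) → 1
  γ[v; COUNT(*)→g](σ[v='s'](S)) → 1

== RESULT ==
v | g
s | 1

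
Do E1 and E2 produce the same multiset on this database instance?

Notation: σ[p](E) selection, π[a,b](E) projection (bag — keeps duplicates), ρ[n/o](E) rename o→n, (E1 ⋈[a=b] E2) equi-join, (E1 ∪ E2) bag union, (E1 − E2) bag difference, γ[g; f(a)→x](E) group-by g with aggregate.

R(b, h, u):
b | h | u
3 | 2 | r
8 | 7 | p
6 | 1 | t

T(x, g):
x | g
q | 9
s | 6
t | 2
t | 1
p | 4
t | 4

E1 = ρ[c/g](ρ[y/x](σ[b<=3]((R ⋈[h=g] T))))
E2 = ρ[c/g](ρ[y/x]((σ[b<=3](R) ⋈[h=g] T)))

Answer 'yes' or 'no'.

E1 per-node cardinality:
  R → 3
  T → 6
  (R ⋈[h=g] T) → 2
  σ[b<=3]((R ⋈[h=g] T)) → 1
  ρ[y/x](σ[b<=3]((R ⋈[h=g] T))) → 1
  ρ[c/g](ρ[y/x](σ[b<=3]((R ⋈[h=g] T)))) → 1
E2 per-node cardinality:
  R → 3
  σ[b<=3](R) → 1
  T → 6
  (σ[b<=3](R) ⋈[h=g] T) → 1
  ρ[y/x]((σ[b<=3](R) ⋈[h=g] T)) → 1
  ρ[c/g](ρ[y/x]((σ[b<=3](R) ⋈[h=g] T))) → 1

E1 and E2 produce the same multiset:
b | h | u | y | c
3 | 2 | r | t | 2

yes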